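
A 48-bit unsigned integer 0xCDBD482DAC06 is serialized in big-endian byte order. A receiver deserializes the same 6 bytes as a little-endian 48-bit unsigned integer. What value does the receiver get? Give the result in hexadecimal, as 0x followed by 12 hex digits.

Stored big-endian, the bytes at ascending addresses are CD BD 48 2D AC 06.
Read back as little-endian, the first byte is least significant, giving 0x06AC2D48BDCD.

0x06AC2D48BDCD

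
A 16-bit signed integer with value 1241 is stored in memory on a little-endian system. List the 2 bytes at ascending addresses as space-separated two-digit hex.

1241 in hexadecimal, padded to 16 bits, is 0x04D9.
Split into bytes (most-significant first): 04 D9.
In little-endian order the low byte comes first in memory.
So at ascending addresses the bytes are D9 04.

D9 04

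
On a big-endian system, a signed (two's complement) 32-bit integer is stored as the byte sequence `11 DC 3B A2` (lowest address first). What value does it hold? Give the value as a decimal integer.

299645858

Big-endian: lowest address holds the most-significant byte.
The bytes are already most-significant first: 0x11DC3BA2.
0x11DC3BA2 = 299645858.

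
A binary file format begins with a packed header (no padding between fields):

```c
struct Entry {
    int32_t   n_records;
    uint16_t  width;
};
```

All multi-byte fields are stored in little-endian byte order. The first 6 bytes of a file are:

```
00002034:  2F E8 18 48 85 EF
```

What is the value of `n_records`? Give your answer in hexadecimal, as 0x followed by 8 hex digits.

0x4818E82F

`n_records` is the first field, at byte offset 0, occupying 4 bytes.
Bytes at offsets 0..3: 2F E8 18 48.
Little-endian: lowest address holds the least-significant byte.
Reassemble most-significant byte first: 48 18 E8 2F → 0x4818E82F.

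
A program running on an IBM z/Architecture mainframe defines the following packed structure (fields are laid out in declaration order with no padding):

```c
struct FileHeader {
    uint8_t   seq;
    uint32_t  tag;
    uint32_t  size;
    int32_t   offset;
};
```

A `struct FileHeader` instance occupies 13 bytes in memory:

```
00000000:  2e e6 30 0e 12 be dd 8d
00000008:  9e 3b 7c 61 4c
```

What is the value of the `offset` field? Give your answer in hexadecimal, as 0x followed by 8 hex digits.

`offset` follows `seq` (1 B), `tag` (4 B), `size` (4 B), so it starts at offset 1 + 4 + 4 = 9 and occupies 4 bytes.
Bytes at offsets 9..12: 3B 7C 61 4C.
Big-endian: lowest address holds the most-significant byte.
The bytes are already most-significant first: 0x3B7C614C.

0x3B7C614C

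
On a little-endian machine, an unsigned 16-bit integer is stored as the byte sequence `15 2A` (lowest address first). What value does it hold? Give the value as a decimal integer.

10773

Little-endian stores the least-significant byte at the lowest address.
Reassemble most-significant byte first: 2A 15 → 0x2A15.
0x2A15 = 10773.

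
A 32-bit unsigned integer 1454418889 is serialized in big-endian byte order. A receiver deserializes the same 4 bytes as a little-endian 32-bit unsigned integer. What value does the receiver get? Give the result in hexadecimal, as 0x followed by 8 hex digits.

1454418889 in 32-bit hexadecimal is 0x56B0ABC9.
Stored big-endian, the bytes at ascending addresses are 56 B0 AB C9.
Read back as little-endian, the first byte is least significant, giving 0xC9ABB056.

0xC9ABB056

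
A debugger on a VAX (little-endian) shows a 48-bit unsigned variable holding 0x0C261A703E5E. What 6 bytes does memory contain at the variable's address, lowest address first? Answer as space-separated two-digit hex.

Split into bytes (most-significant first): 0C 26 1A 70 3E 5E.
In little-endian order the low byte comes first in memory.
So at ascending addresses the bytes are 5E 3E 70 1A 26 0C.

5E 3E 70 1A 26 0C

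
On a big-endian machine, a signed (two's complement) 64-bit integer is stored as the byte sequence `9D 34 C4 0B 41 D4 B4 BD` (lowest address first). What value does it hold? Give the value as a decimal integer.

Big-endian: lowest address holds the most-significant byte.
The bytes are already most-significant first: 0x9D34C40B41D4B4BD.
Top bit is set, so as a signed 64-bit value this is 0x9D34C40B41D4B4BD − 2^64 = -7118849558337768259.

-7118849558337768259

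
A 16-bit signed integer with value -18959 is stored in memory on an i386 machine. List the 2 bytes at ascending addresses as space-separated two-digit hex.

F1 B5

Two's complement of -18959 in 16 bits: 18959 = 0x4A0F; invert → 0xB5F0; add 1 → 0xB5F1.
Split into bytes (most-significant first): B5 F1.
Little-endian: lowest address holds the least-significant byte.
So at ascending addresses the bytes are F1 B5.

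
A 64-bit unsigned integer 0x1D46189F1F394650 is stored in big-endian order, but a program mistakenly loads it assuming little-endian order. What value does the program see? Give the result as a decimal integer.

Stored big-endian, the bytes at ascending addresses are 1D 46 18 9F 1F 39 46 50.
Read back as little-endian, the first byte is least significant, giving 0x5046391F9F18461D.
0x5046391F9F18461D = 5784373579379918365.

5784373579379918365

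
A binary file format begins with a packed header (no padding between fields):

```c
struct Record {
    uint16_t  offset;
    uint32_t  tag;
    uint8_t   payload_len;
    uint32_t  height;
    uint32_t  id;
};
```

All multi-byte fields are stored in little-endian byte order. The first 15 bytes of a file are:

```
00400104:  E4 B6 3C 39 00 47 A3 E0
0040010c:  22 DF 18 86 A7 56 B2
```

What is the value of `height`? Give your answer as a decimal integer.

`height` follows `offset` (2 B), `tag` (4 B), `payload_len` (1 B), so it starts at offset 2 + 4 + 1 = 7 and occupies 4 bytes.
Bytes at offsets 7..10: E0 22 DF 18.
Little-endian: lowest address holds the least-significant byte.
Reassemble most-significant byte first: 18 DF 22 E0 → 0x18DF22E0.
0x18DF22E0 = 417276640.

417276640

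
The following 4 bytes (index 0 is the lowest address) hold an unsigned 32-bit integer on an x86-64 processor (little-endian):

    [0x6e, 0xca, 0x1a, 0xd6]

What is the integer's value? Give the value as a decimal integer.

Little-endian stores the least-significant byte at the lowest address.
Reassemble most-significant byte first: D6 1A CA 6E → 0xD61ACA6E.
0xD61ACA6E = 3592079982.

3592079982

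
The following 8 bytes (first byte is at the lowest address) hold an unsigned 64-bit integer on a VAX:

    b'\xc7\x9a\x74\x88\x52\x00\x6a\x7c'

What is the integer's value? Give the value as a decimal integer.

8964978362711055047

In little-endian order the low byte comes first in memory.
Reassemble most-significant byte first: 7C 6A 00 52 88 74 9A C7 → 0x7C6A005288749AC7.
0x7C6A005288749AC7 = 8964978362711055047.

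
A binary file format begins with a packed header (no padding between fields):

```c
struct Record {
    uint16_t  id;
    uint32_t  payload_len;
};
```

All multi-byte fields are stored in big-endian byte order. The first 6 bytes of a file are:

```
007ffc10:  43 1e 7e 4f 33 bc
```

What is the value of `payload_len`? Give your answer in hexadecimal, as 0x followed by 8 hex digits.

`payload_len` follows `id` (2 bytes), so it starts at byte offset 2 and occupies 4 bytes.
Bytes at offsets 2..5: 7E 4F 33 BC.
Big-endian stores the most-significant byte at the lowest address.
The bytes are already most-significant first: 0x7E4F33BC.

0x7E4F33BC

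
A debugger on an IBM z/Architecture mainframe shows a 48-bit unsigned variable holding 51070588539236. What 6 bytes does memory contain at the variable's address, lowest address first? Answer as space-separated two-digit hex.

51070588539236 in hexadecimal, padded to 48 bits, is 0x2E72CC49D164.
Split into bytes (most-significant first): 2E 72 CC 49 D1 64.
Big-endian stores the most-significant byte at the lowest address.
So the memory order matches the most-significant-first order: 2E 72 CC 49 D1 64.

2E 72 CC 49 D1 64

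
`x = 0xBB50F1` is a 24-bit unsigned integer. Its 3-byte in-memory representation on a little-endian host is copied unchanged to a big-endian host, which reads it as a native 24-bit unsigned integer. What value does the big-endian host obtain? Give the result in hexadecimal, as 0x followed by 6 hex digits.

0xF150BB

Stored little-endian, the bytes at ascending addresses are F1 50 BB.
Read back as big-endian, the last byte is least significant, giving 0xF150BB.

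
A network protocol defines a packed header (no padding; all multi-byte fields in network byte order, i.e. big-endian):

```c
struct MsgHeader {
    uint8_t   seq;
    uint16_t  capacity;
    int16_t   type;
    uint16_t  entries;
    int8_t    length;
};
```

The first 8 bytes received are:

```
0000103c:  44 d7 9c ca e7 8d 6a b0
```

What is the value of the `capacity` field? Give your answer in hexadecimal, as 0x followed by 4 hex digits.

0xD79C

`capacity` follows `seq` (1 byte), so it starts at byte offset 1 and occupies 2 bytes.
Bytes at offsets 1..2: D7 9C.
In big-endian order the high byte comes first in memory.
The bytes are already most-significant first: 0xD79C.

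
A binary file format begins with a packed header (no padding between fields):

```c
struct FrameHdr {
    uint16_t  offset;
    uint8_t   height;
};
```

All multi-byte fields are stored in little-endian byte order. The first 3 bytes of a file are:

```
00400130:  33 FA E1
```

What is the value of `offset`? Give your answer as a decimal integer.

64051

`offset` is the first field, at byte offset 0, occupying 2 bytes.
Bytes at offsets 0..1: 33 FA.
In little-endian order the low byte comes first in memory.
Reassemble most-significant byte first: FA 33 → 0xFA33.
0xFA33 = 64051.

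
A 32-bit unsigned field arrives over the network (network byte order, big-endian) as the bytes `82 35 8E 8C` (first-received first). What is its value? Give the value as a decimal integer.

2184547980

In big-endian order the high byte comes first in memory.
The bytes are already most-significant first: 0x82358E8C.
0x82358E8C = 2184547980.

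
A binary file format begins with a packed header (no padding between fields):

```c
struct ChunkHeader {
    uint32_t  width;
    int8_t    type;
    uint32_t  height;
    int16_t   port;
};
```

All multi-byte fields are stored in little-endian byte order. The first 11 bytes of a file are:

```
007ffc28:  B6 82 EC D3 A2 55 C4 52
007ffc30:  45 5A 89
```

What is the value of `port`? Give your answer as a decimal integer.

`port` follows `width` (4 B), `type` (1 B), `height` (4 B), so it starts at offset 4 + 1 + 4 = 9 and occupies 2 bytes.
Bytes at offsets 9..10: 5A 89.
Little-endian: lowest address holds the least-significant byte.
Reassemble most-significant byte first: 89 5A → 0x895A.
Top bit is set, so as a signed 16-bit value this is 0x895A − 2^16 = -30374.

-30374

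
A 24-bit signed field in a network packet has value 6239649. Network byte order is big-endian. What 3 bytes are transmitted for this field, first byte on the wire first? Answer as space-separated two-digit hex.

5F 35 A1

6239649 in hexadecimal, padded to 24 bits, is 0x5F35A1.
Split into bytes (most-significant first): 5F 35 A1.
Big-endian stores the most-significant byte at the lowest address.
So the memory order matches the most-significant-first order: 5F 35 A1.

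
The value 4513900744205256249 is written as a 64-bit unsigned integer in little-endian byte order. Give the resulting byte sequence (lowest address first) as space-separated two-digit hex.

39 C6 B9 A9 CF 98 A4 3E

4513900744205256249 in hexadecimal, padded to 64 bits, is 0x3EA498CFA9B9C639.
Split into bytes (most-significant first): 3E A4 98 CF A9 B9 C6 39.
Little-endian stores the least-significant byte at the lowest address.
So at ascending addresses the bytes are 39 C6 B9 A9 CF 98 A4 3E.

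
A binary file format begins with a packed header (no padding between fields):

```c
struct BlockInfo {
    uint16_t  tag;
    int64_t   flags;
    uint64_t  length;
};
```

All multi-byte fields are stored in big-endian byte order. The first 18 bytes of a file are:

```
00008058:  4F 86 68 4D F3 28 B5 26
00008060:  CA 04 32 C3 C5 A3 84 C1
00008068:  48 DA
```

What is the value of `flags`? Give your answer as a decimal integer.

`flags` follows `tag` (2 bytes), so it starts at byte offset 2 and occupies 8 bytes.
Bytes at offsets 2..9: 68 4D F3 28 B5 26 CA 04.
Big-endian: lowest address holds the most-significant byte.
The bytes are already most-significant first: 0x684DF328B526CA04.
0x684DF328B526CA04 = 7515930709314685444.

7515930709314685444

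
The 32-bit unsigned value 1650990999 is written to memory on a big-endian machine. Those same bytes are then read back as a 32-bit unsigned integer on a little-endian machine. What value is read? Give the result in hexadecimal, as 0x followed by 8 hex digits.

1650990999 in 32-bit hexadecimal is 0x62681F97.
Stored big-endian, the bytes at ascending addresses are 62 68 1F 97.
Read back as little-endian, the first byte is least significant, giving 0x971F6862.

0x971F6862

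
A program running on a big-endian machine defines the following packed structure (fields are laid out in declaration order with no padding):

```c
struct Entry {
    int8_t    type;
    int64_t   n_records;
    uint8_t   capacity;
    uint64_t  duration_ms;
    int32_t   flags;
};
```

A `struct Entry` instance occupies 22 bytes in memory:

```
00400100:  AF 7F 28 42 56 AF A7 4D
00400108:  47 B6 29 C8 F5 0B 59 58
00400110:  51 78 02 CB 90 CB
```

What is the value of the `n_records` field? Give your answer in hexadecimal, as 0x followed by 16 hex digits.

0x7F284256AFA74D47

`n_records` follows `type` (1 byte), so it starts at byte offset 1 and occupies 8 bytes.
Bytes at offsets 1..8: 7F 28 42 56 AF A7 4D 47.
Big-endian stores the most-significant byte at the lowest address.
The bytes are already most-significant first: 0x7F284256AFA74D47.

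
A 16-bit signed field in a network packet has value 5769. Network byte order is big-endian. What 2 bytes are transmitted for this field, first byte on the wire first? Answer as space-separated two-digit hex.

16 89

5769 in hexadecimal, padded to 16 bits, is 0x1689.
Split into bytes (most-significant first): 16 89.
In big-endian order the high byte comes first in memory.
So the memory order matches the most-significant-first order: 16 89.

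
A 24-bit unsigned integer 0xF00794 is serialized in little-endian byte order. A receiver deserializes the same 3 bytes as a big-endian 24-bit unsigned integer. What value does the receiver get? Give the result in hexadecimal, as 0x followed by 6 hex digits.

0x9407F0

Stored little-endian, the bytes at ascending addresses are 94 07 F0.
Read back as big-endian, the last byte is least significant, giving 0x9407F0.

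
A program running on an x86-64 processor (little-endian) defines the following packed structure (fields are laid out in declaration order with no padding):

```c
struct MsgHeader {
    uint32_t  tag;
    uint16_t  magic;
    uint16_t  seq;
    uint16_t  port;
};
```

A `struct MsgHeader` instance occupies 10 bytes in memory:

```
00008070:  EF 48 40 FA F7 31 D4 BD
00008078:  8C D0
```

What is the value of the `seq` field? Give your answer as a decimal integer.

48596

`seq` follows `tag` (4 B), `magic` (2 B), so it starts at offset 4 + 2 = 6 and occupies 2 bytes.
Bytes at offsets 6..7: D4 BD.
Little-endian stores the least-significant byte at the lowest address.
Reassemble most-significant byte first: BD D4 → 0xBDD4.
0xBDD4 = 48596.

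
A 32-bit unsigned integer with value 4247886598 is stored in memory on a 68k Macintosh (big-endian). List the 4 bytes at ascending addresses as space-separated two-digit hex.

4247886598 in hexadecimal, padded to 32 bits, is 0xFD319B06.
Split into bytes (most-significant first): FD 31 9B 06.
Big-endian: lowest address holds the most-significant byte.
So the memory order matches the most-significant-first order: FD 31 9B 06.

FD 31 9B 06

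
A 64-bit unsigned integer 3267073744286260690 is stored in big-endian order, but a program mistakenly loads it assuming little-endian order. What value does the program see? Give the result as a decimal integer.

3267073744286260690 in 64-bit hexadecimal is 0x2D56FA42BF301DD2.
Stored big-endian, the bytes at ascending addresses are 2D 56 FA 42 BF 30 1D D2.
Read back as little-endian, the first byte is least significant, giving 0xD21D30BF42FA562D.
0xD21D30BF42FA562D = 15140311120310064685.

15140311120310064685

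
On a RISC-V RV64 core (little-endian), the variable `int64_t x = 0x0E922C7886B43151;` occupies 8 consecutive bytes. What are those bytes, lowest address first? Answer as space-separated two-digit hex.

51 31 B4 86 78 2C 92 0E

Split into bytes (most-significant first): 0E 92 2C 78 86 B4 31 51.
In little-endian order the low byte comes first in memory.
So at ascending addresses the bytes are 51 31 B4 86 78 2C 92 0E.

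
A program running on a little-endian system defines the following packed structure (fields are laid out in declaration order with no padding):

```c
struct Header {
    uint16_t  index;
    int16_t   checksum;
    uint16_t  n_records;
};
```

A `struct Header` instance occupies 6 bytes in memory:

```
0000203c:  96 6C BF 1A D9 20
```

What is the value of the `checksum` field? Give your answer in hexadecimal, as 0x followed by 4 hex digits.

`checksum` follows `index` (2 bytes), so it starts at byte offset 2 and occupies 2 bytes.
Bytes at offsets 2..3: BF 1A.
Little-endian stores the least-significant byte at the lowest address.
Reassemble most-significant byte first: 1A BF → 0x1ABF.

0x1ABF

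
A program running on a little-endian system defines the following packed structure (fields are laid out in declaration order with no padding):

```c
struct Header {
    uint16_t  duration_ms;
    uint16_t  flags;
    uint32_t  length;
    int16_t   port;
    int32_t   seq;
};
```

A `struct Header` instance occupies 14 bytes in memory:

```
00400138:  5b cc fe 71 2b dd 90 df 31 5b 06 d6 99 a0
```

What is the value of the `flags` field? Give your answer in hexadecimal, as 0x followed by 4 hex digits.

0x71FE

`flags` follows `duration_ms` (2 bytes), so it starts at byte offset 2 and occupies 2 bytes.
Bytes at offsets 2..3: FE 71.
Little-endian stores the least-significant byte at the lowest address.
Reassemble most-significant byte first: 71 FE → 0x71FE.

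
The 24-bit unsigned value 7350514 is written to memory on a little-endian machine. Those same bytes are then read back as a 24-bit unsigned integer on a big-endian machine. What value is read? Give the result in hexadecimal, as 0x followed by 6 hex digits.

7350514 in 24-bit hexadecimal is 0x7028F2.
Stored little-endian, the bytes at ascending addresses are F2 28 70.
Read back as big-endian, the last byte is least significant, giving 0xF22870.

0xF22870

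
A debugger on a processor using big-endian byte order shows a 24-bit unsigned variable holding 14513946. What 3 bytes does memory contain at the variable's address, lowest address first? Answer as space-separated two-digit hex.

DD 77 1A

14513946 in hexadecimal, padded to 24 bits, is 0xDD771A.
Split into bytes (most-significant first): DD 77 1A.
In big-endian order the high byte comes first in memory.
So the memory order matches the most-significant-first order: DD 77 1A.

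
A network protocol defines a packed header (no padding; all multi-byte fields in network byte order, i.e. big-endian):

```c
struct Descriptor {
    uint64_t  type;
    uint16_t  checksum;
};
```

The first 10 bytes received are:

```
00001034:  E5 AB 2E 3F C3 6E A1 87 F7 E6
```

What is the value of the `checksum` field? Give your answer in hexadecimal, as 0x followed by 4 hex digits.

`checksum` follows `type` (8 bytes), so it starts at byte offset 8 and occupies 2 bytes.
Bytes at offsets 8..9: F7 E6.
Big-endian: lowest address holds the most-significant byte.
The bytes are already most-significant first: 0xF7E6.

0xF7E6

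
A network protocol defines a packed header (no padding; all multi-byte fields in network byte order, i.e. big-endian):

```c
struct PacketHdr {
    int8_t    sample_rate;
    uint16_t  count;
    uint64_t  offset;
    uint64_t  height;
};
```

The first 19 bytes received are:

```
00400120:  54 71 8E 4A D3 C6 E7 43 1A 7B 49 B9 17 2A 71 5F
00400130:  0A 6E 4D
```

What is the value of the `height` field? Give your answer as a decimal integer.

`height` follows `sample_rate` (1 B), `count` (2 B), `offset` (8 B), so it starts at offset 1 + 2 + 8 = 11 and occupies 8 bytes.
Bytes at offsets 11..18: B9 17 2A 71 5F 0A 6E 4D.
Big-endian stores the most-significant byte at the lowest address.
The bytes are already most-significant first: 0xB9172A715F0A6E4D.
0xB9172A715F0A6E4D = 13337175487895203405.

13337175487895203405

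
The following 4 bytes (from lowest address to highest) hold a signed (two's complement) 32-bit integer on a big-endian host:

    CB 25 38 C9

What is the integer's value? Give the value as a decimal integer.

In big-endian order the high byte comes first in memory.
The bytes are already most-significant first: 0xCB2538C9.
Top bit is set, so as a signed 32-bit value this is 0xCB2538C9 − 2^32 = -886753079.

-886753079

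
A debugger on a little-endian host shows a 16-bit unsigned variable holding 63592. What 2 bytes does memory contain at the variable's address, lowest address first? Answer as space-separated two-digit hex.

63592 in hexadecimal, padded to 16 bits, is 0xF868.
Split into bytes (most-significant first): F8 68.
Little-endian: lowest address holds the least-significant byte.
So at ascending addresses the bytes are 68 F8.

68 F8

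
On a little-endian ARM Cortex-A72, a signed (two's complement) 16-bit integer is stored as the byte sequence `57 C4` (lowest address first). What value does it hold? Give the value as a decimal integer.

Little-endian stores the least-significant byte at the lowest address.
Reassemble most-significant byte first: C4 57 → 0xC457.
Top bit is set, so as a signed 16-bit value this is 0xC457 − 2^16 = -15273.

-15273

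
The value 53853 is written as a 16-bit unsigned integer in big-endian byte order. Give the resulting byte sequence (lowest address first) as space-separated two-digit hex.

53853 in hexadecimal, padded to 16 bits, is 0xD25D.
Split into bytes (most-significant first): D2 5D.
Big-endian: lowest address holds the most-significant byte.
So the memory order matches the most-significant-first order: D2 5D.

D2 5D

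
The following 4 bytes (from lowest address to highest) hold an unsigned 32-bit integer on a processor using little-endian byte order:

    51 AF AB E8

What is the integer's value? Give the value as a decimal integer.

Little-endian: lowest address holds the least-significant byte.
Reassemble most-significant byte first: E8 AB AF 51 → 0xE8ABAF51.
0xE8ABAF51 = 3903565649.

3903565649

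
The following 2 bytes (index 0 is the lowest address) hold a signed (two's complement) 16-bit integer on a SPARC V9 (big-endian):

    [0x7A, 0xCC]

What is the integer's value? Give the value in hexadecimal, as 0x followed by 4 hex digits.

In big-endian order the high byte comes first in memory.
The bytes are already most-significant first: 0x7ACC.

0x7ACC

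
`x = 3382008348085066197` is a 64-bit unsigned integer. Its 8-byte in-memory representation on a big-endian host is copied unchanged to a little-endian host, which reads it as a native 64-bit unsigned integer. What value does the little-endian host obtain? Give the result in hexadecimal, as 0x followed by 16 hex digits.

3382008348085066197 in 64-bit hexadecimal is 0x2EEF4EAC870419D5.
Stored big-endian, the bytes at ascending addresses are 2E EF 4E AC 87 04 19 D5.
Read back as little-endian, the first byte is least significant, giving 0xD5190487AC4EEF2E.

0xD5190487AC4EEF2E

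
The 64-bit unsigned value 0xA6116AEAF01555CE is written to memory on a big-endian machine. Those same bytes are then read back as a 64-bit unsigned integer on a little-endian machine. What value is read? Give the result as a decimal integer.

14867813869302714790

Stored big-endian, the bytes at ascending addresses are A6 11 6A EA F0 15 55 CE.
Read back as little-endian, the first byte is least significant, giving 0xCE5515F0EA6A11A6.
0xCE5515F0EA6A11A6 = 14867813869302714790.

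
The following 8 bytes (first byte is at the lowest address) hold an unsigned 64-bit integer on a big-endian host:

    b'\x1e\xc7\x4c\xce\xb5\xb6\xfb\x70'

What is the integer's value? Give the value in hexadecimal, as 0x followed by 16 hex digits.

0x1EC74CCEB5B6FB70

Big-endian stores the most-significant byte at the lowest address.
The bytes are already most-significant first: 0x1EC74CCEB5B6FB70.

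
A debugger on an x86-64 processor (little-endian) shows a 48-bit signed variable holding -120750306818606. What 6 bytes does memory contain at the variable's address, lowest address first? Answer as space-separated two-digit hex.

Two's complement of -120750306818606 in 48 bits: 120750306818606 = 0x6DD25F24FA2E; invert → 0x922DA0DB05D1; add 1 → 0x922DA0DB05D2.
Split into bytes (most-significant first): 92 2D A0 DB 05 D2.
In little-endian order the low byte comes first in memory.
So at ascending addresses the bytes are D2 05 DB A0 2D 92.

D2 05 DB A0 2D 92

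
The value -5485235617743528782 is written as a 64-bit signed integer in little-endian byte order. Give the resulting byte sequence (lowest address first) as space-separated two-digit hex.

Two's complement of -5485235617743528782 in 64 bits: 5485235617743528782 = 0x4C1F78BB78EC634E; invert → 0xB3E0874487139CB1; add 1 → 0xB3E0874487139CB2.
Split into bytes (most-significant first): B3 E0 87 44 87 13 9C B2.
Little-endian: lowest address holds the least-significant byte.
So at ascending addresses the bytes are B2 9C 13 87 44 87 E0 B3.

B2 9C 13 87 44 87 E0 B3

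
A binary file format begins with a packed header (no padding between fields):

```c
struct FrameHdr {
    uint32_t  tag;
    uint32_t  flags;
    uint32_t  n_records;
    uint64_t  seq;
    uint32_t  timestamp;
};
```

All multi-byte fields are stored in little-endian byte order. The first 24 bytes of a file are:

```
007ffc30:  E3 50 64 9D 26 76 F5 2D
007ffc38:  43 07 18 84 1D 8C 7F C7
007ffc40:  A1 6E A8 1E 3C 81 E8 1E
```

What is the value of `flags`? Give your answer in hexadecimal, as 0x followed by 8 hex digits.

0x2DF57626

`flags` follows `tag` (4 bytes), so it starts at byte offset 4 and occupies 4 bytes.
Bytes at offsets 4..7: 26 76 F5 2D.
In little-endian order the low byte comes first in memory.
Reassemble most-significant byte first: 2D F5 76 26 → 0x2DF57626.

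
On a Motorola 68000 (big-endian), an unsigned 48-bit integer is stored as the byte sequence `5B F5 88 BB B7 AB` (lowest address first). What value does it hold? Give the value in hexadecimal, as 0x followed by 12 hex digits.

0x5BF588BBB7AB

In big-endian order the high byte comes first in memory.
The bytes are already most-significant first: 0x5BF588BBB7AB.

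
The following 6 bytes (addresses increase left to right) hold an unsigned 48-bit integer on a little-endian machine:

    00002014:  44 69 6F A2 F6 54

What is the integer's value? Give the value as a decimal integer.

Little-endian: lowest address holds the least-significant byte.
Reassemble most-significant byte first: 54 F6 A2 6F 69 44 → 0x54F6A26F6944.
0x54F6A26F6944 = 93418263898436.

93418263898436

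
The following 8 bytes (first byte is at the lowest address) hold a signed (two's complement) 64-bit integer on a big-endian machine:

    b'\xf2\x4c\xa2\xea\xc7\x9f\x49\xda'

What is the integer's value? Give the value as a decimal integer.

Big-endian: lowest address holds the most-significant byte.
The bytes are already most-significant first: 0xF24CA2EAC79F49DA.
Top bit is set, so as a signed 64-bit value this is 0xF24CA2EAC79F49DA − 2^64 = -987235089045829158.

-987235089045829158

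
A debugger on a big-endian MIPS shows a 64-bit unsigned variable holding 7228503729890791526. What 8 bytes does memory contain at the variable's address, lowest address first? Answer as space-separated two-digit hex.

7228503729890791526 in hexadecimal, padded to 64 bits, is 0x6450CDD815BA1066.
Split into bytes (most-significant first): 64 50 CD D8 15 BA 10 66.
In big-endian order the high byte comes first in memory.
So the memory order matches the most-significant-first order: 64 50 CD D8 15 BA 10 66.

64 50 CD D8 15 BA 10 66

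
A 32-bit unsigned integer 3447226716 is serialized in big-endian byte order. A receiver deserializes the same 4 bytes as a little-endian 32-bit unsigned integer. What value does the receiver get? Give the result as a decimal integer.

3447226716 in 32-bit hexadecimal is 0xCD78815C.
Stored big-endian, the bytes at ascending addresses are CD 78 81 5C.
Read back as little-endian, the first byte is least significant, giving 0x5C8178CD.
0x5C8178CD = 1551988941.

1551988941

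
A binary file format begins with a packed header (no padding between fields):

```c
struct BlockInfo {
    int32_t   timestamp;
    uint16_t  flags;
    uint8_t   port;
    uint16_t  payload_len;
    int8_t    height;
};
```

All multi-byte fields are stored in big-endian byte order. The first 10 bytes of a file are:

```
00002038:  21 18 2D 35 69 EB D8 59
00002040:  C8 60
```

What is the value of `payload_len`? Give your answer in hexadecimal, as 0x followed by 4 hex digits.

0x59C8

`payload_len` follows `timestamp` (4 B), `flags` (2 B), `port` (1 B), so it starts at offset 4 + 2 + 1 = 7 and occupies 2 bytes.
Bytes at offsets 7..8: 59 C8.
Big-endian: lowest address holds the most-significant byte.
The bytes are already most-significant first: 0x59C8.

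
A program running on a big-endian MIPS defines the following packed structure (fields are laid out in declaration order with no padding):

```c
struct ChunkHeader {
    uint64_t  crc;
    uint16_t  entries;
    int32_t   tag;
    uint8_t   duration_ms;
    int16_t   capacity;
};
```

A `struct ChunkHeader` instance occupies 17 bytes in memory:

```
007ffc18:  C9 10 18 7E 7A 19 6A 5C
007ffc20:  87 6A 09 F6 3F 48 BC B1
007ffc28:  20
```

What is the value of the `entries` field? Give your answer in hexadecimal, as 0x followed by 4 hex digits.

0x876A

`entries` follows `crc` (8 bytes), so it starts at byte offset 8 and occupies 2 bytes.
Bytes at offsets 8..9: 87 6A.
Big-endian stores the most-significant byte at the lowest address.
The bytes are already most-significant first: 0x876A.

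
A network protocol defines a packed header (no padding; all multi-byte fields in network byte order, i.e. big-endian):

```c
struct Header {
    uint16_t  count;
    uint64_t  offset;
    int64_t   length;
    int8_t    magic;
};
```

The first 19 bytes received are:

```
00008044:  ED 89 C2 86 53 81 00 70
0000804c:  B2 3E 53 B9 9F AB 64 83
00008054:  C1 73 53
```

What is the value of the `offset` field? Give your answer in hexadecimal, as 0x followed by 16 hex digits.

0xC28653810070B23E

`offset` follows `count` (2 bytes), so it starts at byte offset 2 and occupies 8 bytes.
Bytes at offsets 2..9: C2 86 53 81 00 70 B2 3E.
Big-endian: lowest address holds the most-significant byte.
The bytes are already most-significant first: 0xC28653810070B23E.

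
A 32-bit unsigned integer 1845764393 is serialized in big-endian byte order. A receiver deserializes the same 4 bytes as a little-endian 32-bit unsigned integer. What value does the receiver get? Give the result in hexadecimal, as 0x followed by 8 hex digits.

1845764393 in 32-bit hexadecimal is 0x6E042129.
Stored big-endian, the bytes at ascending addresses are 6E 04 21 29.
Read back as little-endian, the first byte is least significant, giving 0x2921046E.

0x2921046E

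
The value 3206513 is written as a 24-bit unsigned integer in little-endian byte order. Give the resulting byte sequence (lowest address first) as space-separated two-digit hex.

71 ED 30

3206513 in hexadecimal, padded to 24 bits, is 0x30ED71.
Split into bytes (most-significant first): 30 ED 71.
In little-endian order the low byte comes first in memory.
So at ascending addresses the bytes are 71 ED 30.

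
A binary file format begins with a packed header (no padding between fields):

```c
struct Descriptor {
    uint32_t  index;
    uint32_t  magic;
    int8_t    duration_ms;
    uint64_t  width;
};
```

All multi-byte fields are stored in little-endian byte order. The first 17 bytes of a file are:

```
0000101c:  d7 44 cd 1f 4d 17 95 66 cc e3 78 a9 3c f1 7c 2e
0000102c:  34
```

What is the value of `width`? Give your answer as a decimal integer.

`width` follows `index` (4 B), `magic` (4 B), `duration_ms` (1 B), so it starts at offset 4 + 4 + 1 = 9 and occupies 8 bytes.
Bytes at offsets 9..16: E3 78 A9 3C F1 7C 2E 34.
In little-endian order the low byte comes first in memory.
Reassemble most-significant byte first: 34 2E 7C F1 3C A9 78 E3 → 0x342E7CF13CA978E3.
0x342E7CF13CA978E3 = 3760080114447644899.

3760080114447644899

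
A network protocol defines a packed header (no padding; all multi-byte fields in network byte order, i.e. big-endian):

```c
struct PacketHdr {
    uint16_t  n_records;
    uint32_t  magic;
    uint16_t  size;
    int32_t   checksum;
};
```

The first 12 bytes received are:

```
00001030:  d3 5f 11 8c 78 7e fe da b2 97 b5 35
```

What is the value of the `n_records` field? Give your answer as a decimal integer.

54111

`n_records` is the first field, at byte offset 0, occupying 2 bytes.
Bytes at offsets 0..1: D3 5F.
Big-endian stores the most-significant byte at the lowest address.
The bytes are already most-significant first: 0xD35F.
0xD35F = 54111.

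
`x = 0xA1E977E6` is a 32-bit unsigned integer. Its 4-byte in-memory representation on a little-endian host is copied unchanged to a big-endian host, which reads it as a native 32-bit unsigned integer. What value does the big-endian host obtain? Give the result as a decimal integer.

3866618273

Stored little-endian, the bytes at ascending addresses are E6 77 E9 A1.
Read back as big-endian, the last byte is least significant, giving 0xE677E9A1.
0xE677E9A1 = 3866618273.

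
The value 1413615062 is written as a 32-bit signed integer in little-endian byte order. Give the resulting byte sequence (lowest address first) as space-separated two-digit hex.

D6 0D 42 54

1413615062 in hexadecimal, padded to 32 bits, is 0x54420DD6.
Split into bytes (most-significant first): 54 42 0D D6.
Little-endian: lowest address holds the least-significant byte.
So at ascending addresses the bytes are D6 0D 42 54.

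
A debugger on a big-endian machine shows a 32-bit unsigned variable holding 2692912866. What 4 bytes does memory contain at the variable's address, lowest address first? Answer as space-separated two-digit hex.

2692912866 in hexadecimal, padded to 32 bits, is 0xA08296E2.
Split into bytes (most-significant first): A0 82 96 E2.
Big-endian stores the most-significant byte at the lowest address.
So the memory order matches the most-significant-first order: A0 82 96 E2.

A0 82 96 E2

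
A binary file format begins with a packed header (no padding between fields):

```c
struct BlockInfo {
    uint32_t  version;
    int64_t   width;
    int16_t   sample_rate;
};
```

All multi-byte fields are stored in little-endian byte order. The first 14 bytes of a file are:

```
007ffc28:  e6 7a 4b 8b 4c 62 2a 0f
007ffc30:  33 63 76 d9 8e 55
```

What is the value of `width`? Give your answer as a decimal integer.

`width` follows `version` (4 bytes), so it starts at byte offset 4 and occupies 8 bytes.
Bytes at offsets 4..11: 4C 62 2A 0F 33 63 76 D9.
Little-endian: lowest address holds the least-significant byte.
Reassemble most-significant byte first: D9 76 63 33 0F 2A 62 4C → 0xD97663330F2A624C.
Top bit is set, so as a signed 64-bit value this is 0xD97663330F2A624C − 2^64 = -2776923049278414260.

-2776923049278414260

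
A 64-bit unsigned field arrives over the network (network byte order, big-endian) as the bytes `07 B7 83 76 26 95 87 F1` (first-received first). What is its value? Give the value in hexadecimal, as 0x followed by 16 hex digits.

0x07B78376269587F1

In big-endian order the high byte comes first in memory.
The bytes are already most-significant first: 0x07B78376269587F1.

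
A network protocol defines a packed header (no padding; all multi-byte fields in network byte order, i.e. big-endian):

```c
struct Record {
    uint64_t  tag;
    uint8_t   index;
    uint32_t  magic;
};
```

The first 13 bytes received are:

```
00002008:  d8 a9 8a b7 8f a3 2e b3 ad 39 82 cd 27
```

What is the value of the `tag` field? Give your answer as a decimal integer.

15612162104250019507

`tag` is the first field, at byte offset 0, occupying 8 bytes.
Bytes at offsets 0..7: D8 A9 8A B7 8F A3 2E B3.
Big-endian stores the most-significant byte at the lowest address.
The bytes are already most-significant first: 0xD8A98AB78FA32EB3.
0xD8A98AB78FA32EB3 = 15612162104250019507.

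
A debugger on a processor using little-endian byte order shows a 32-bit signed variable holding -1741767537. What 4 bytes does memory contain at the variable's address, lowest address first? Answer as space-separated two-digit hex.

8F BC 2E 98

Two's complement of -1741767537 in 32 bits: 1741767537 = 0x67D14371; invert → 0x982EBC8E; add 1 → 0x982EBC8F.
Split into bytes (most-significant first): 98 2E BC 8F.
In little-endian order the low byte comes first in memory.
So at ascending addresses the bytes are 8F BC 2E 98.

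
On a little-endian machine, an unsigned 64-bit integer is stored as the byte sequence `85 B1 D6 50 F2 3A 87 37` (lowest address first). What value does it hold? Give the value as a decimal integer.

4001231606354719109

Little-endian stores the least-significant byte at the lowest address.
Reassemble most-significant byte first: 37 87 3A F2 50 D6 B1 85 → 0x37873AF250D6B185.
0x37873AF250D6B185 = 4001231606354719109.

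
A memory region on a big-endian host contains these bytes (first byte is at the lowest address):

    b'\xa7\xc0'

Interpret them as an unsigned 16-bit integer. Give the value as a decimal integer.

42944

In big-endian order the high byte comes first in memory.
The bytes are already most-significant first: 0xA7C0.
0xA7C0 = 42944.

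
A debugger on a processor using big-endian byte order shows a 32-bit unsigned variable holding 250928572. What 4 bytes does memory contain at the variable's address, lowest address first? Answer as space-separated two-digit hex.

250928572 in hexadecimal, padded to 32 bits, is 0x0EF4DDBC.
Split into bytes (most-significant first): 0E F4 DD BC.
In big-endian order the high byte comes first in memory.
So the memory order matches the most-significant-first order: 0E F4 DD BC.

0E F4 DD BC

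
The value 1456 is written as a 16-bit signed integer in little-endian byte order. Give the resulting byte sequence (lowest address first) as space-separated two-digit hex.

B0 05

1456 in hexadecimal, padded to 16 bits, is 0x05B0.
Split into bytes (most-significant first): 05 B0.
In little-endian order the low byte comes first in memory.
So at ascending addresses the bytes are B0 05.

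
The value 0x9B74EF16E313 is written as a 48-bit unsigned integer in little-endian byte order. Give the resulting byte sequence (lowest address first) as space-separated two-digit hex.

13 E3 16 EF 74 9B

Split into bytes (most-significant first): 9B 74 EF 16 E3 13.
In little-endian order the low byte comes first in memory.
So at ascending addresses the bytes are 13 E3 16 EF 74 9B.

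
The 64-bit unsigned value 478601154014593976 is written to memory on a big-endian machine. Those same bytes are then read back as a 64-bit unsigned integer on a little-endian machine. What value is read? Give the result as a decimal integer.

478601154014593976 in 64-bit hexadecimal is 0x06A45536BE21C3B8.
Stored big-endian, the bytes at ascending addresses are 06 A4 55 36 BE 21 C3 B8.
Read back as little-endian, the first byte is least significant, giving 0xB8C321BE3655A406.
0xB8C321BE3655A406 = 13313522024276403206.

13313522024276403206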